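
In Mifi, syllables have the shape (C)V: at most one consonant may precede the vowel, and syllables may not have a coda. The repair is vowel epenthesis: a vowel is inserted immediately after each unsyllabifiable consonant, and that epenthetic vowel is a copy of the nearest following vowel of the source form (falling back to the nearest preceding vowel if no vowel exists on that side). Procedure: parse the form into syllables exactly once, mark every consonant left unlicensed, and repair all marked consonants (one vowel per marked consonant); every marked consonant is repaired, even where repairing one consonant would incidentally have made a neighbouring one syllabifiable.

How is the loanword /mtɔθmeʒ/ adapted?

mɔtɔθemeʒe

The consonants /m/, /θ/, /ʒ/ cannot be parsed into a legal (C)V syllable (no codas are permitted; onsets are limited to one consonant).
Each unlicensed consonant becomes the onset of a new syllable: /m/ → /mɔ/, /θ/ → /θe/, /ʒ/ → /ʒe/.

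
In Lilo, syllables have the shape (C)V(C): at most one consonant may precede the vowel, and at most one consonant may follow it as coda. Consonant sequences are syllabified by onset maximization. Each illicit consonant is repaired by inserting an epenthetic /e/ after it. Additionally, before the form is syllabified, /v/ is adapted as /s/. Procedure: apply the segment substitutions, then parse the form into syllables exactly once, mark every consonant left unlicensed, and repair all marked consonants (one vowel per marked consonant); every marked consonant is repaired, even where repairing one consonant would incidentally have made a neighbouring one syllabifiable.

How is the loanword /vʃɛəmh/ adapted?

Substitution: /v/ → /s/, giving /sʃɛəmh/.
The consonants /s/, /h/ cannot be parsed into a legal (C)V(C) syllable (at most one coda consonant is licensed; onsets are limited to one consonant).
Epenthesis after each stranded consonant: /s/ → /se/, /h/ → /he/.

seʃɛəmhe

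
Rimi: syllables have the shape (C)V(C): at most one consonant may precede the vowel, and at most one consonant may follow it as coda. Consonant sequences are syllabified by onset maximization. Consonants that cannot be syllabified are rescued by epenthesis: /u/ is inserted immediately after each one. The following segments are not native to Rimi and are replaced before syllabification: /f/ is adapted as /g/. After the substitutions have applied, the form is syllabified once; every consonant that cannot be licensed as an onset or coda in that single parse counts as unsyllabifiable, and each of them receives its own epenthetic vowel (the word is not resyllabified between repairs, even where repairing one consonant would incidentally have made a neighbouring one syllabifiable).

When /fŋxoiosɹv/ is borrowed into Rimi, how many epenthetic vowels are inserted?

4

After substitution the input is /gŋxoiosɹv/.
The unsyllabifiable consonants are /g/, /ŋ/, /ɹ/, /v/; each receives one epenthetic vowel.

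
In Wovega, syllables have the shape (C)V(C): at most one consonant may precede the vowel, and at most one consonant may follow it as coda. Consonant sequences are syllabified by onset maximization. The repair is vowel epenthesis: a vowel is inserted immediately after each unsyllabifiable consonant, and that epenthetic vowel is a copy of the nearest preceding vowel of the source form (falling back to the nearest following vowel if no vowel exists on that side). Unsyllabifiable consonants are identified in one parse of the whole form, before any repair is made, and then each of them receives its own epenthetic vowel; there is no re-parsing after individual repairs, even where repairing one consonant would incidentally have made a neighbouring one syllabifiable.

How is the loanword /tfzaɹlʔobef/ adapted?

Syllabifying with onset maximization leaves /t/, /f/, /l/ stranded (at most one coda consonant is licensed; onsets are limited to one consonant).
Epenthesis after each stranded consonant: /t/ → /ta/, /f/ → /fa/, /l/ → /la/.

tafazaɹlaʔobef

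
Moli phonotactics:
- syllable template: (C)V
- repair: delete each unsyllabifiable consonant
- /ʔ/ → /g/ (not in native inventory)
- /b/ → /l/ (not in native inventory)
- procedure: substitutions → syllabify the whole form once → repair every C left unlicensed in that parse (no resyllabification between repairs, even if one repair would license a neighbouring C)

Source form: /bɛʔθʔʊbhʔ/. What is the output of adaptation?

Substitution: /b/ → /l/, /ʔ/ → /g/, giving /lɛgθgʊlhg/.
The consonants /g/, /θ/, /l/, /h/, /g/ cannot be parsed into a legal (C)V syllable (no codas are permitted; onsets are limited to one consonant).
Each unlicensed consonant is deleted: /g/, /θ/, /l/, /h/, /g/.

lɛgʊ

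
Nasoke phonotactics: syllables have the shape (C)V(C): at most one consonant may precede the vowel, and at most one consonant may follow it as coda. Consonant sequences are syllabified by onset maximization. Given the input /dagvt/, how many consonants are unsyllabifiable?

2

The consonants /v/, /t/ cannot be parsed into a legal (C)V(C) syllable (at most one coda consonant is licensed; onsets are limited to one consonant).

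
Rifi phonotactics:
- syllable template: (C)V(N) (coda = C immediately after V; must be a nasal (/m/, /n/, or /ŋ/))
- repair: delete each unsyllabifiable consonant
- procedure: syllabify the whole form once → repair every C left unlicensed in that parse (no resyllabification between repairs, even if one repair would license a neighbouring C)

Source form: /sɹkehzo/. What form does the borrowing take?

kezo

The consonants /s/, /ɹ/, /h/ cannot be parsed into a legal (C)V(N) syllable (only a nasal (/m/, /n/, or /ŋ/) is licensed in coda position; onsets are limited to one consonant).
Each unlicensed consonant is deleted: /s/, /ɹ/, /h/.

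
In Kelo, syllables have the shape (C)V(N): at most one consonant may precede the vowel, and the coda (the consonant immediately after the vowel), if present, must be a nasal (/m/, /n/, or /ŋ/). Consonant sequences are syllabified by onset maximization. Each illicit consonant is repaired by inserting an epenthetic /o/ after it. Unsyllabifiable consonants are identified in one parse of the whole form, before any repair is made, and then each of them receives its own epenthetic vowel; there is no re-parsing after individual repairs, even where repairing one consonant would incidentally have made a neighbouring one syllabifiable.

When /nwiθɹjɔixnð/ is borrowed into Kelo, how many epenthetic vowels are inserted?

6

The unsyllabifiable consonants are /n/, /θ/, /ɹ/, /x/, /n/, /ð/; each receives one epenthetic vowel.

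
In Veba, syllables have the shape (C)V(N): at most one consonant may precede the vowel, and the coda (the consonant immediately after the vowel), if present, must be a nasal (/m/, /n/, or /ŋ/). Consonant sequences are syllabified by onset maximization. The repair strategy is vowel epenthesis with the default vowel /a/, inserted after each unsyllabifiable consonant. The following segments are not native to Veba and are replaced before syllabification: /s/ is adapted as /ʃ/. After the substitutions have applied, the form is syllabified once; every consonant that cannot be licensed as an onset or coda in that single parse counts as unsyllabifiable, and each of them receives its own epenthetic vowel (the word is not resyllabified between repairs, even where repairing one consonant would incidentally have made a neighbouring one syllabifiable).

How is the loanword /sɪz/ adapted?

Substitution: /s/ → /ʃ/, giving /ʃɪz/.
Under (C)V(N), the unsyllabifiable consonants are /z/ (only a nasal (/m/, /n/, or /ŋ/) is licensed in coda position; onsets are limited to one consonant).
Each unlicensed consonant becomes the onset of a new syllable: /z/ → /za/.

ʃɪza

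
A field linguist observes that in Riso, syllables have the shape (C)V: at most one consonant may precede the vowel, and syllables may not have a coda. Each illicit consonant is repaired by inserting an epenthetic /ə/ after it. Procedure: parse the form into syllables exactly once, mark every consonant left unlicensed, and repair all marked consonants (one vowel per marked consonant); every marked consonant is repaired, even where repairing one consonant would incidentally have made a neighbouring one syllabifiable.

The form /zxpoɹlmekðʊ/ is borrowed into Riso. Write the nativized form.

Under (C)V, the unsyllabifiable consonants are /z/, /x/, /ɹ/, /l/, /k/ (no codas are permitted; onsets are limited to one consonant).
Each unlicensed consonant becomes the onset of a new syllable: /z/ → /zə/, /x/ → /xə/, /ɹ/ → /ɹə/, /l/ → /lə/, /k/ → /kə/.

zəxəpoɹələmekəðʊ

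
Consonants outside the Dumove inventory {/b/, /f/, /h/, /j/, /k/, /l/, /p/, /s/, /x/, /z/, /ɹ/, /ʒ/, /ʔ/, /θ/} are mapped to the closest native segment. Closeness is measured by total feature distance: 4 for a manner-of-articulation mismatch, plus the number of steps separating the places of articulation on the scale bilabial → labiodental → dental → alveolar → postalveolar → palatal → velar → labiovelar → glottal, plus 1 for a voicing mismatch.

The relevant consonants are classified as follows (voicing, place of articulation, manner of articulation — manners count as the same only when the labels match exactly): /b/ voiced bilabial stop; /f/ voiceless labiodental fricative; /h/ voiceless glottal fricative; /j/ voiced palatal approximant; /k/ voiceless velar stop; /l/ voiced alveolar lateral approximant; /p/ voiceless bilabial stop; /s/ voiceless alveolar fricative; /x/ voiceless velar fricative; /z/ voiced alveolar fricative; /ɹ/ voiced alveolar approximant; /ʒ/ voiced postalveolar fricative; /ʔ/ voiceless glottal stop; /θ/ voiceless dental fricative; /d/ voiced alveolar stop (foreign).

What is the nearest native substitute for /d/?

b

/b/ is closest: same manner (stop), place distance 3 (alveolar→bilabial), same voicing; total 3. Next closest is /k/ at distance 4.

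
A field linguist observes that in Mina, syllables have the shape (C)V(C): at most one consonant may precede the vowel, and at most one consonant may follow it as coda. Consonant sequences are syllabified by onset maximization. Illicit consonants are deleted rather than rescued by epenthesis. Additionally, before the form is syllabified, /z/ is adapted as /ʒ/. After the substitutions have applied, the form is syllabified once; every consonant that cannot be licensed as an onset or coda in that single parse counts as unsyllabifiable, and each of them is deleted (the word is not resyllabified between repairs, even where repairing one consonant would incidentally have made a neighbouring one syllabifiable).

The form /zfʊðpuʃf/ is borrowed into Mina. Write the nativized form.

fʊðpuʃ

Substitution: /z/ → /ʒ/, giving /ʒfʊðpuʃf/.
The consonants /ʒ/, /f/ cannot be parsed into a legal (C)V(C) syllable (at most one coda consonant is licensed; onsets are limited to one consonant).
Deletion applies to /ʒ/, /f/.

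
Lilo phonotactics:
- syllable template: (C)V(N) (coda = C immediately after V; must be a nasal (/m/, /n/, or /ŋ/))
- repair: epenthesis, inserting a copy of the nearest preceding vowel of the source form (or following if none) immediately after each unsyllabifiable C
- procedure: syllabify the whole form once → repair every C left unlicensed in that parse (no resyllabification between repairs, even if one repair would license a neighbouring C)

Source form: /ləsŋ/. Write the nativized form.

Syllabifying with onset maximization leaves /s/, /ŋ/ stranded (only a nasal (/m/, /n/, or /ŋ/) is licensed in coda position; onsets are limited to one consonant).
Each unlicensed consonant becomes the onset of a new syllable: /s/ → /sə/, /ŋ/ → /ŋə/.

ləsəŋə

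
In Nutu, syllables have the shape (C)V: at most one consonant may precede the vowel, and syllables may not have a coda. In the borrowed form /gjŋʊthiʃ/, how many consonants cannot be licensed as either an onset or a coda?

4

Syllabifying with onset maximization leaves /g/, /j/, /t/, /ʃ/ stranded (no codas are permitted; onsets are limited to one consonant).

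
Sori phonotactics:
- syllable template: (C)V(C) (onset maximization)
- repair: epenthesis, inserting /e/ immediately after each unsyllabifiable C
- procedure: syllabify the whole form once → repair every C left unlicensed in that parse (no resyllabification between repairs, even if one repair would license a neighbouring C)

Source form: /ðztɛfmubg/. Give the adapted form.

The consonants /ð/, /z/, /g/ cannot be parsed into a legal (C)V(C) syllable (at most one coda consonant is licensed; onsets are limited to one consonant).
Epenthesis after each stranded consonant: /ð/ → /ðe/, /z/ → /ze/, /g/ → /ge/.

ðezetɛfmubge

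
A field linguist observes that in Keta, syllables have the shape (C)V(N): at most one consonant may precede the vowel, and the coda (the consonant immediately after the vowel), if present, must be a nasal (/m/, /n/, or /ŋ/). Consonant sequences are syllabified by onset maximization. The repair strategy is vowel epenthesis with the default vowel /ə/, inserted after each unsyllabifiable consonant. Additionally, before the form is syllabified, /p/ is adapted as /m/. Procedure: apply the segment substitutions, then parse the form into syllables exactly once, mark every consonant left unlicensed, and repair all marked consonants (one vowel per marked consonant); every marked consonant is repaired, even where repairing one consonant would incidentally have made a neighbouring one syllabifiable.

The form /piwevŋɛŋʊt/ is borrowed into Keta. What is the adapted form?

Substitution: /p/ → /m/, giving /miwevŋɛŋʊt/.
The consonants /v/, /t/ cannot be parsed into a legal (C)V(N) syllable (only a nasal (/m/, /n/, or /ŋ/) is licensed in coda position; onsets are limited to one consonant).
Each unlicensed consonant becomes the onset of a new syllable: /v/ → /və/, /t/ → /tə/.

miwevəŋɛŋʊtə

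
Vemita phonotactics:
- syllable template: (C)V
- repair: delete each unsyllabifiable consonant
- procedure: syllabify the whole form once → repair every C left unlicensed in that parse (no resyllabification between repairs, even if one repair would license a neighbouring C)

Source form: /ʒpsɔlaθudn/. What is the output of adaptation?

sɔlaθu

Syllabifying with onset maximization leaves /ʒ/, /p/, /d/, /n/ stranded (no codas are permitted; onsets are limited to one consonant).
Each unlicensed consonant is deleted: /ʒ/, /p/, /d/, /n/.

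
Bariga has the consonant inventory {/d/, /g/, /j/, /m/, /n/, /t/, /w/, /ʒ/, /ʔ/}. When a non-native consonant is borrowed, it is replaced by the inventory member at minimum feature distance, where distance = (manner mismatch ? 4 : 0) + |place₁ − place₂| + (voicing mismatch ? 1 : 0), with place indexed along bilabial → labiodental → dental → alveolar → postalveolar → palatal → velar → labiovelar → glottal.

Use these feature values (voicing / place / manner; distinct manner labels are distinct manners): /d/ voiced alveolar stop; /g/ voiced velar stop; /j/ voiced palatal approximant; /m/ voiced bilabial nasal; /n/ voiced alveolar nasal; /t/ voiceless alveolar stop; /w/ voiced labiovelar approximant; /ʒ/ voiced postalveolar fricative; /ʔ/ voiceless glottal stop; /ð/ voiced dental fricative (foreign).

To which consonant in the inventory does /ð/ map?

ʒ

/ʒ/ is closest: same manner (fricative), place distance 2 (dental→postalveolar), same voicing; total 2. Next closest is /d/ at distance 5.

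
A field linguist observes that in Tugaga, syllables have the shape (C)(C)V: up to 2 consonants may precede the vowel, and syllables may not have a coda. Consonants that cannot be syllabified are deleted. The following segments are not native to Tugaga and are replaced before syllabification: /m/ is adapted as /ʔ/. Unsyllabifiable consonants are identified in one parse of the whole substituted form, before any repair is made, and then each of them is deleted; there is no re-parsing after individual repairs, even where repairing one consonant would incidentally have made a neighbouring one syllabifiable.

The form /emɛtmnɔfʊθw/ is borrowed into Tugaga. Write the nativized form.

Substitution: /m/ → /ʔ/, giving /eʔɛtʔnɔfʊθw/.
Syllabifying with onset maximization leaves /t/, /θ/, /w/ stranded (no codas are permitted; onsets may contain at most 2 consonants).
Deletion applies to /t/, /θ/, /w/.

eʔɛʔnɔfʊ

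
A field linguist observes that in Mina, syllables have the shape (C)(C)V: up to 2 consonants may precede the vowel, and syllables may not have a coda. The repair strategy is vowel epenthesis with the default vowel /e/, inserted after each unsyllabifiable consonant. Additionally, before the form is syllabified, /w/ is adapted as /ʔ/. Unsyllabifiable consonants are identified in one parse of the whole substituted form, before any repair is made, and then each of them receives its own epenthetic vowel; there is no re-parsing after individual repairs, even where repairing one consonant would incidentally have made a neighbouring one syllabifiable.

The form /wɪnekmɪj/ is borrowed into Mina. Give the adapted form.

Substitution: /w/ → /ʔ/, giving /ʔɪnekmɪj/.
Under (C)(C)V, the unsyllabifiable consonants are /j/ (no codas are permitted; onsets may contain at most 2 consonants).
Inserting the epenthetic vowel yields /j/ → /je/.

ʔɪnekmɪje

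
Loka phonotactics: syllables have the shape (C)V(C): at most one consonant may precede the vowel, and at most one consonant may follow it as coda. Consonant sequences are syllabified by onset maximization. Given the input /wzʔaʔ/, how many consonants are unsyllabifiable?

Syllabifying with onset maximization leaves /w/, /z/ stranded (at most one coda consonant is licensed; onsets are limited to one consonant).

2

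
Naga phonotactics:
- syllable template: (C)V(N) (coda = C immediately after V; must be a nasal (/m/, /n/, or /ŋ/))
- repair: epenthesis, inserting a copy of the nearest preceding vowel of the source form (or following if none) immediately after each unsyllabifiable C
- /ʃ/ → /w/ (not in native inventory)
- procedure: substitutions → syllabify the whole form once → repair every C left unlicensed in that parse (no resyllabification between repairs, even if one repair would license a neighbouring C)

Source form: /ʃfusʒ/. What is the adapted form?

wufusuʒu

Substitution: /ʃ/ → /w/, giving /wfusʒ/.
Under (C)V(N), the unsyllabifiable consonants are /w/, /s/, /ʒ/ (only a nasal (/m/, /n/, or /ŋ/) is licensed in coda position; onsets are limited to one consonant).
Each unlicensed consonant becomes the onset of a new syllable: /w/ → /wu/, /s/ → /su/, /ʒ/ → /ʒu/.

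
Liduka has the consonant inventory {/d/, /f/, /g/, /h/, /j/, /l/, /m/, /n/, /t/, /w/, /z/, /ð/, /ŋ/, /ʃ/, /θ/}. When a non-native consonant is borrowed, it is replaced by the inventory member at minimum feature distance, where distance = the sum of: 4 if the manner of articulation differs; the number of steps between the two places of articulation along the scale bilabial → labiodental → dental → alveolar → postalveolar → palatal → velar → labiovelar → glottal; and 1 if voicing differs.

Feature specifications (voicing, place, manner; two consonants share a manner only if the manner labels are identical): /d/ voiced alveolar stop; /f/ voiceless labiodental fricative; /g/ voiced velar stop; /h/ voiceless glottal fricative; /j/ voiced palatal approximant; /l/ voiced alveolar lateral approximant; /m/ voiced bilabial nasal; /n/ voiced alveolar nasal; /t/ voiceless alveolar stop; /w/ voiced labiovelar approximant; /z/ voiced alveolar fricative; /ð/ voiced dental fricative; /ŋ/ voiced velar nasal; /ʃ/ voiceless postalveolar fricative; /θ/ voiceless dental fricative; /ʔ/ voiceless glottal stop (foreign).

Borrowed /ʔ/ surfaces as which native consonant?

g

/g/ is closest: same manner (stop), place distance 2 (glottal→velar), voicing differs (+1); total 3. Next closest is /h/ at distance 4.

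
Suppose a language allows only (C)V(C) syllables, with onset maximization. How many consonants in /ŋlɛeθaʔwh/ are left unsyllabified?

3

Under (C)V(C), the unsyllabifiable consonants are /ŋ/, /w/, /h/ (at most one coda consonant is licensed; onsets are limited to one consonant).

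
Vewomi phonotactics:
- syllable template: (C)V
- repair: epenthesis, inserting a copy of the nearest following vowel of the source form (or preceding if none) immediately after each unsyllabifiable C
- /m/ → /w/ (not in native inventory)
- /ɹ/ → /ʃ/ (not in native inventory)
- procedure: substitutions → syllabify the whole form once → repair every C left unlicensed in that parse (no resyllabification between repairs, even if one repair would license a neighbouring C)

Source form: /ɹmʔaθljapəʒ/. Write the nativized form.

ʃawaʔaθalajapəʒə

Substitution: /ɹ/ → /ʃ/, /m/ → /w/, giving /ʃwʔaθljapəʒ/.
The consonants /ʃ/, /w/, /θ/, /l/, /ʒ/ cannot be parsed into a legal (C)V syllable (no codas are permitted; onsets are limited to one consonant).
Inserting the epenthetic vowel yields /ʃ/ → /ʃa/, /w/ → /wa/, /θ/ → /θa/, /l/ → /la/, /ʒ/ → /ʒə/.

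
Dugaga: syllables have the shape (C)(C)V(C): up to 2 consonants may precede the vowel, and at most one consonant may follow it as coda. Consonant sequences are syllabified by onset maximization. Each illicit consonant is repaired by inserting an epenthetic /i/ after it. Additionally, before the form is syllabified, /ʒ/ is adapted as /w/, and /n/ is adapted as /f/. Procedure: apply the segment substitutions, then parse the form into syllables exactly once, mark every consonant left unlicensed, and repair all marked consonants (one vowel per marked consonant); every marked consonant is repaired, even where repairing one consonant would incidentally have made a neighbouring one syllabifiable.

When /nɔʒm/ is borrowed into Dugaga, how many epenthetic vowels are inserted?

After substitution the input is /fɔwm/.
The unsyllabifiable consonants are /m/; each receives one epenthetic vowel.

1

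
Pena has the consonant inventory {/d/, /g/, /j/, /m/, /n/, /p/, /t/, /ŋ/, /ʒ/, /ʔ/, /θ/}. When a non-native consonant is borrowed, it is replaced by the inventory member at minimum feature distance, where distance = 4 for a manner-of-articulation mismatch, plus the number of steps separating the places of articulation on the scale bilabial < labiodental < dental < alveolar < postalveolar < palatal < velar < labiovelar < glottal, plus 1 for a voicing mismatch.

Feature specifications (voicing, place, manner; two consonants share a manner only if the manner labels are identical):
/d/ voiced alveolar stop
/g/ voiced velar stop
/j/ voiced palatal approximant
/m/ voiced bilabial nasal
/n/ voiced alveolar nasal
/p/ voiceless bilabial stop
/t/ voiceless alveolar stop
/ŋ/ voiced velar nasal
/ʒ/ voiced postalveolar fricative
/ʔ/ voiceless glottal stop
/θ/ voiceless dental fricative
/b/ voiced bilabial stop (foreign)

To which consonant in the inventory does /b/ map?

/p/ is closest: same manner (stop), place distance 0 (bilabial→bilabial), voicing differs (+1); total 1. Next closest is /d/ at distance 3.

p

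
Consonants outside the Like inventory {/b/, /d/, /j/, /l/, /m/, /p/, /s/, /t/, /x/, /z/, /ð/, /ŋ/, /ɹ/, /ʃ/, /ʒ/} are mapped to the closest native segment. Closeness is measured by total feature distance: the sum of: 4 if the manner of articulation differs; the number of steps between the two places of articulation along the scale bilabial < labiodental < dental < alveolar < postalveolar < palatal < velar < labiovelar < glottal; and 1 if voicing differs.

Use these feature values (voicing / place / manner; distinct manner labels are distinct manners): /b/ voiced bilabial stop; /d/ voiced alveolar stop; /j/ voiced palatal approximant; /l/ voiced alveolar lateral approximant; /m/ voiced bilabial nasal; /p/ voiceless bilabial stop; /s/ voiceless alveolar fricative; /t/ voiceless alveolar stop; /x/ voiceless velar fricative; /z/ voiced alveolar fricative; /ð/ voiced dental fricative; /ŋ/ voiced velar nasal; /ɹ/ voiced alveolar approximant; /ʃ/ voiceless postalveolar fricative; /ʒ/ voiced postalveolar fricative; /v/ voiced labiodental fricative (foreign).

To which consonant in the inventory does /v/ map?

ð

/ð/ is closest: same manner (fricative), place distance 1 (labiodental→dental), same voicing; total 1. Next closest is /z/ at distance 2.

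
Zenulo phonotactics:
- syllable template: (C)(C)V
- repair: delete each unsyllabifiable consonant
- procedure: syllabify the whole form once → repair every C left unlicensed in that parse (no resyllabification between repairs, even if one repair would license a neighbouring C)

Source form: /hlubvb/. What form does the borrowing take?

hlu

Syllabifying with onset maximization leaves /b/, /v/, /b/ stranded (no codas are permitted; onsets may contain at most 2 consonants).
Deletion applies to /b/, /v/, /b/.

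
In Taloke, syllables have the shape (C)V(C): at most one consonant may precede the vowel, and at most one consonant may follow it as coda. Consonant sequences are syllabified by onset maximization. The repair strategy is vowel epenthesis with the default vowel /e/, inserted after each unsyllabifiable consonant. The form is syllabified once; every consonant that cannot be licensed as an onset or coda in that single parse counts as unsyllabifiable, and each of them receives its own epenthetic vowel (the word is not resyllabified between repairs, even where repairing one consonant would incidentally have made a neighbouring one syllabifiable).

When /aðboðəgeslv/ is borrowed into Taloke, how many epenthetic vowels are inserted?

2

The unsyllabifiable consonants are /l/, /v/; each receives one epenthetic vowel.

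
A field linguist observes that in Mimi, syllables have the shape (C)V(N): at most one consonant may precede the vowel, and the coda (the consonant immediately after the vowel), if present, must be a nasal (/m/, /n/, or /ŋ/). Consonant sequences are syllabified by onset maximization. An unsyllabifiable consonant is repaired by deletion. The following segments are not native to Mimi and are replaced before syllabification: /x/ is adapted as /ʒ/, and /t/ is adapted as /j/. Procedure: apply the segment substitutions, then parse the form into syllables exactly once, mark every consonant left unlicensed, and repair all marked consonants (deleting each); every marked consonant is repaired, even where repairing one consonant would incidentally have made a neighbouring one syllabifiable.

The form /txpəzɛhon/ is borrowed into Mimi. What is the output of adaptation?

Substitution: /t/ → /j/, /x/ → /ʒ/, giving /jʒpəzɛhon/.
Under (C)V(N), the unsyllabifiable consonants are /j/, /ʒ/ (only a nasal (/m/, /n/, or /ŋ/) is licensed in coda position; onsets are limited to one consonant).
Deletion applies to /j/, /ʒ/.

pəzɛhon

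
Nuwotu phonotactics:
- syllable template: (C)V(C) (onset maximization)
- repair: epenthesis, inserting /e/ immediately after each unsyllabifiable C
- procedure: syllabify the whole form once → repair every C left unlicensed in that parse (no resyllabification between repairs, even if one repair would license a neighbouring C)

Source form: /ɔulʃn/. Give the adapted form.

The consonants /ʃ/, /n/ cannot be parsed into a legal (C)V(C) syllable (at most one coda consonant is licensed; onsets are limited to one consonant).
Each unlicensed consonant becomes the onset of a new syllable: /ʃ/ → /ʃe/, /n/ → /ne/.

ɔulʃene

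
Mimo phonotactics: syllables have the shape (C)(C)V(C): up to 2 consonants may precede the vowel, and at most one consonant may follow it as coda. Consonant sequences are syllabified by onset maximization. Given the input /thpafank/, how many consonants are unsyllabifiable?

2

Syllabifying with onset maximization leaves /t/, /k/ stranded (at most one coda consonant is licensed; onsets may contain at most 2 consonants).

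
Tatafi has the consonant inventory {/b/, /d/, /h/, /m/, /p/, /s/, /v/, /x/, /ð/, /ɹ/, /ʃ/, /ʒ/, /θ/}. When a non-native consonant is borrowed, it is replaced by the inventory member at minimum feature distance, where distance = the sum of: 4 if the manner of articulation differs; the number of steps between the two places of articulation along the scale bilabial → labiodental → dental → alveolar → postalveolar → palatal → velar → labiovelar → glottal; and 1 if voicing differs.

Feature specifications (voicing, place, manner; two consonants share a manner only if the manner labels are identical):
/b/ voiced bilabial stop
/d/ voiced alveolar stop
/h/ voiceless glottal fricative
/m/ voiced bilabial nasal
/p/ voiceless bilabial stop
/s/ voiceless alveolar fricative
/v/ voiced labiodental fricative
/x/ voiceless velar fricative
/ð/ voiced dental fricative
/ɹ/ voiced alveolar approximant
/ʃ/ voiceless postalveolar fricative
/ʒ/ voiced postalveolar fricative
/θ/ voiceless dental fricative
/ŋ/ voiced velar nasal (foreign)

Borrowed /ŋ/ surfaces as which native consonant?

/x/ is closest: manner differs (nasal→fricative, +4), place distance 0 (velar→velar), voicing differs (+1); total 5. Next closest is /m/ at distance 6.

x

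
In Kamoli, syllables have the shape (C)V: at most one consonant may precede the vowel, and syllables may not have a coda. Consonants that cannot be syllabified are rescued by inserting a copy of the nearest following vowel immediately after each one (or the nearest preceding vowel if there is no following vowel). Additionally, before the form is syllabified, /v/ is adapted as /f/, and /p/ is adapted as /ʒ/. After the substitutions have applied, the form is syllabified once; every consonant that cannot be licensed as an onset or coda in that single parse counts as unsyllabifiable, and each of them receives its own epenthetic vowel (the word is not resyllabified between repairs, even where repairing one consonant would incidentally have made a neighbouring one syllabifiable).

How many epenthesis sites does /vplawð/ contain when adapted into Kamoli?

4

After substitution the input is /fʒlawð/.
The unsyllabifiable consonants are /f/, /ʒ/, /w/, /ð/; each receives one epenthetic vowel.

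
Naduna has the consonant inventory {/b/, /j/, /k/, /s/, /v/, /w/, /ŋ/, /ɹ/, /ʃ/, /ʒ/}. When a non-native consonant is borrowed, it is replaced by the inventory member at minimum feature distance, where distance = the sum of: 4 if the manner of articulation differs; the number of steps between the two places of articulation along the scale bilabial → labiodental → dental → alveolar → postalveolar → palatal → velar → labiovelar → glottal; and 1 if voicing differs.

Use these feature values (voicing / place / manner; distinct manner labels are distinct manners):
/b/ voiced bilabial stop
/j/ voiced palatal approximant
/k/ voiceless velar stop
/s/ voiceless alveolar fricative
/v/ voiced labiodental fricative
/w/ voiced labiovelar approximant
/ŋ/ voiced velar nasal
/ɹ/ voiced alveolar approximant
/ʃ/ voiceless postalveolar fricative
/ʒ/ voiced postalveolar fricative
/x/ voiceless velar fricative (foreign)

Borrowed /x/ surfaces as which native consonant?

/ʃ/ is closest: same manner (fricative), place distance 2 (velar→postalveolar), same voicing; total 2. Next closest is /s/ at distance 3.

ʃ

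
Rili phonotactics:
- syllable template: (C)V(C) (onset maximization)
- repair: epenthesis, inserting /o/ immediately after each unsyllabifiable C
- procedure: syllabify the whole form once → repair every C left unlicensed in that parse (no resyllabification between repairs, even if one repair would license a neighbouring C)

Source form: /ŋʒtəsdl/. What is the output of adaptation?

ŋoʒotəsdolo

Under (C)V(C), the unsyllabifiable consonants are /ŋ/, /ʒ/, /d/, /l/ (at most one coda consonant is licensed; onsets are limited to one consonant).
Epenthesis after each stranded consonant: /ŋ/ → /ŋo/, /ʒ/ → /ʒo/, /d/ → /do/, /l/ → /lo/.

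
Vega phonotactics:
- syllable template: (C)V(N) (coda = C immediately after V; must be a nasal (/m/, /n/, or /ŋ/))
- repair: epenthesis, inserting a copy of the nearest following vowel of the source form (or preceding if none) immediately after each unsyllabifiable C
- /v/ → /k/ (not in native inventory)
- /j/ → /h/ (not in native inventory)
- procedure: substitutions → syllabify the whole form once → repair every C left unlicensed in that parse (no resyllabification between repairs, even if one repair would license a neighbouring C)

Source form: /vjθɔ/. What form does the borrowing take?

kɔhɔθɔ

Substitution: /v/ → /k/, /j/ → /h/, giving /khθɔ/.
The consonants /k/, /h/ cannot be parsed into a legal (C)V(N) syllable (only a nasal (/m/, /n/, or /ŋ/) is licensed in coda position; onsets are limited to one consonant).
Epenthesis after each stranded consonant: /k/ → /kɔ/, /h/ → /hɔ/.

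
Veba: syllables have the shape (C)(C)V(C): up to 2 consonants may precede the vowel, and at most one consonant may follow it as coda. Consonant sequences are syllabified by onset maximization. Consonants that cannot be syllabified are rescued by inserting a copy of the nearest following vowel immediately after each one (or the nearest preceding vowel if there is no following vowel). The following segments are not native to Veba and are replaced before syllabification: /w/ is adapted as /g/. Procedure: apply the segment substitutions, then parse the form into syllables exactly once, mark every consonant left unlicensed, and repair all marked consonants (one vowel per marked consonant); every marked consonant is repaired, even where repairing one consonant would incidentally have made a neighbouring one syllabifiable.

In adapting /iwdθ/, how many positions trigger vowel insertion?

2

After substitution the input is /igdθ/.
The unsyllabifiable consonants are /d/, /θ/; each receives one epenthetic vowel.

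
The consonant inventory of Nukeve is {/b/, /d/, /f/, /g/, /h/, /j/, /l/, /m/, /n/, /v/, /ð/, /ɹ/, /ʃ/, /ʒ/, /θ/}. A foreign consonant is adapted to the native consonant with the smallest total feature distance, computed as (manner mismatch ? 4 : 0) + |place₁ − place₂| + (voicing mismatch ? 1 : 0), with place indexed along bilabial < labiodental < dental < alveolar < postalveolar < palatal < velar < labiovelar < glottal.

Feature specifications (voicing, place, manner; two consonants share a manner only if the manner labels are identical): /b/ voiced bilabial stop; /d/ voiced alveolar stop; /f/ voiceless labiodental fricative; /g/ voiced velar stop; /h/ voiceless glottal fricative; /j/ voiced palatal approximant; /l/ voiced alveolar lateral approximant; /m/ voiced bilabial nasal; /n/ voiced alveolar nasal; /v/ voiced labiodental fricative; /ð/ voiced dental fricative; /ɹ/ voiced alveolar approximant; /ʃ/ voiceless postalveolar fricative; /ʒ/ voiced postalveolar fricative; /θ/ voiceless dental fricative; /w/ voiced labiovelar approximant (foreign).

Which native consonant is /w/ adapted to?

/j/ is closest: same manner (approximant), place distance 2 (labiovelar→palatal), same voicing; total 2. Next closest is /ɹ/ at distance 4.

j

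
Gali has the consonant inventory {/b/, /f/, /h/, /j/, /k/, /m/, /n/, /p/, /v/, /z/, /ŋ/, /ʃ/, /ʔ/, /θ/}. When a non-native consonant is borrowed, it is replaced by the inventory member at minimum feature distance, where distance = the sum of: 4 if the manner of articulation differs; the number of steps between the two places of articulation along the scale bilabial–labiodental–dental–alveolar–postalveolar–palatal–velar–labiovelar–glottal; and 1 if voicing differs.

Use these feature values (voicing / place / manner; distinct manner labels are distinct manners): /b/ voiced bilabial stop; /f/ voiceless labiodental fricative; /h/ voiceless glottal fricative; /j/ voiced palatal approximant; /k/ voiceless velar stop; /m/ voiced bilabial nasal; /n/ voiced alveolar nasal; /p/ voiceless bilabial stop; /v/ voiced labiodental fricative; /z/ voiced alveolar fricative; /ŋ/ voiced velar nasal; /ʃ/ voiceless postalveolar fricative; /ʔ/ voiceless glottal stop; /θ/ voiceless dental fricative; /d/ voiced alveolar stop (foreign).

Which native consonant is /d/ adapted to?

b

/b/ is closest: same manner (stop), place distance 3 (alveolar→bilabial), same voicing; total 3. Next closest is /k/ at distance 4.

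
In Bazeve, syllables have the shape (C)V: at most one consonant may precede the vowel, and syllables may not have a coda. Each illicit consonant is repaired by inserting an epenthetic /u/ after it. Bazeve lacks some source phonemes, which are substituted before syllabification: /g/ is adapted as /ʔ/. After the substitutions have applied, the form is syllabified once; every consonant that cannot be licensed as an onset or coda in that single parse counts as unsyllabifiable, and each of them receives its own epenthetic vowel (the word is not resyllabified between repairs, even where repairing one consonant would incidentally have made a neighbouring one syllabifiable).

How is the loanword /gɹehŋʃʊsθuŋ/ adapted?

Substitution: /g/ → /ʔ/, giving /ʔɹehŋʃʊsθuŋ/.
The consonants /ʔ/, /h/, /ŋ/, /s/, /ŋ/ cannot be parsed into a legal (C)V syllable (no codas are permitted; onsets are limited to one consonant).
Inserting the epenthetic vowel yields /ʔ/ → /ʔu/, /h/ → /hu/, /ŋ/ → /ŋu/, /s/ → /su/, /ŋ/ → /ŋu/.

ʔuɹehuŋuʃʊsuθuŋu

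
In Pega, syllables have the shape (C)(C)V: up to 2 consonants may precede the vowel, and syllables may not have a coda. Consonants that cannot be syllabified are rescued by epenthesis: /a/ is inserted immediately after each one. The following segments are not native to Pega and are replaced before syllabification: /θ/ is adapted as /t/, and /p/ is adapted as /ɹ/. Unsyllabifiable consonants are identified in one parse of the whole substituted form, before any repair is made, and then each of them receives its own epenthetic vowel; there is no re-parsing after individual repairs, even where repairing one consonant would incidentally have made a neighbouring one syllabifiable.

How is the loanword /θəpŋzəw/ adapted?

təɹaŋzəwa

Substitution: /θ/ → /t/, /p/ → /ɹ/, giving /təɹŋzəw/.
Syllabifying with onset maximization leaves /ɹ/, /w/ stranded (no codas are permitted; onsets may contain at most 2 consonants).
Epenthesis after each stranded consonant: /ɹ/ → /ɹa/, /w/ → /wa/.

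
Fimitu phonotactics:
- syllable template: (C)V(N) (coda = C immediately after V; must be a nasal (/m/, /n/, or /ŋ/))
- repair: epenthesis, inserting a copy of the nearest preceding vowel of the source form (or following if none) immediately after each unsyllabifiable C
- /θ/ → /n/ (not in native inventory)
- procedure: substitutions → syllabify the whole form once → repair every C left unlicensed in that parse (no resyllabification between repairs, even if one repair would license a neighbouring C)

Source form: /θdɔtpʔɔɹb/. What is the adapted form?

Substitution: /θ/ → /n/, giving /ndɔtpʔɔɹb/.
Syllabifying with onset maximization leaves /n/, /t/, /p/, /ɹ/, /b/ stranded (only a nasal (/m/, /n/, or /ŋ/) is licensed in coda position; onsets are limited to one consonant).
Inserting the epenthetic vowel yields /n/ → /nɔ/, /t/ → /tɔ/, /p/ → /pɔ/, /ɹ/ → /ɹɔ/, /b/ → /bɔ/.

nɔdɔtɔpɔʔɔɹɔbɔ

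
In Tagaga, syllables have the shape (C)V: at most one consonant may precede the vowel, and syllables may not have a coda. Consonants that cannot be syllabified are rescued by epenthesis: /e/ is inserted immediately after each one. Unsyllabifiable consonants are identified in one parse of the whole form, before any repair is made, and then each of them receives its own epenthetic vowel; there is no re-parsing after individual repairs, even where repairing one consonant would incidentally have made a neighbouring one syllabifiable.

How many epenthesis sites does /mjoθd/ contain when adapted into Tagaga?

The unsyllabifiable consonants are /m/, /θ/, /d/; each receives one epenthetic vowel.

3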